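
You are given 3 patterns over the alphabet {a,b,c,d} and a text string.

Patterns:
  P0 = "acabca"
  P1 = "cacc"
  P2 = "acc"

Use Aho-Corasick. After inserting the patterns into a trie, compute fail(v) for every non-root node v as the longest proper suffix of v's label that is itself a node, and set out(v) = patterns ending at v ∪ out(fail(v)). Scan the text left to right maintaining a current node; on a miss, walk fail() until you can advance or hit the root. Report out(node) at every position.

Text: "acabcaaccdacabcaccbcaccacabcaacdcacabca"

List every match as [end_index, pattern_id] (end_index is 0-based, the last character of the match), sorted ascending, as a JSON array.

Construct AC machine:
Trie nodes:
  0='ε' goto a→1 c→7
  1='a' goto c→2
  2='ac' goto a→3 c→11
  3='aca' goto b→4
  4='acab' goto c→5
  5='acabc' goto a→6
  6='acabca' goto ·  ←P0
  7='c' goto a→8
  8='ca' goto c→9
  9='cac' goto c→10
  10='cacc' goto ·  ←P1
  11='acc' goto ·  ←P2

Failure links (BFS by depth):
  n1('a'): parent n0 fail=0; on 'a' 0 → fail=0;  out ∅∪∅=∅
  n7('c'): parent n0 fail=0; on 'c' 0 → fail=0;  out ∅∪∅=∅
  n2('ac'): parent n1 fail=0; on 'c' 0 → fail=7;  out ∅∪∅=∅
  n8('ca'): parent n7 fail=0; on 'a' 0 → fail=1;  out ∅∪∅=∅
  n3('aca'): parent n2 fail=7; on 'a' 7 → fail=8;  out ∅∪∅=∅
  n9('cac'): parent n8 fail=1; on 'c' 1 → fail=2;  out ∅∪∅=∅
  n11('acc'): parent n2 fail=7; on 'c' 7→0 → fail=7;  out {2}∪∅={2}
  n4('acab'): parent n3 fail=8; on 'b' 8→1→0 → fail=0;  out ∅∪∅=∅
  n10('cacc'): parent n9 fail=2; on 'c' 2 → fail=11;  out {1}∪{2}={1,2}
  n5('acabc'): parent n4 fail=0; on 'c' 0 → fail=7;  out ∅∪∅=∅
  n6('acabca'): parent n5 fail=7; on 'a' 7 → fail=8;  out {0}∪∅={0}

Text stream:
[0] read 'a'  n0⇒n1
[1] read 'c'  n1⇒n2
[2] read 'a'  n2⇒n3
[3] read 'b'  n3⇒n4
[4] read 'c'  n4⇒n5
[5] read 'a'  n5⇒n6  → match P0@[0:5]
[6] read 'a'  n6⇒n1 (via fail)
[7] read 'c'  n1⇒n2
[8] read 'c'  n2⇒n11  → match P2@[6:8]
[9] read 'd'  n11⇒n0 (via fail)
[10] read 'a'  n0⇒n1
[11] read 'c'  n1⇒n2
[12] read 'a'  n2⇒n3
[13] read 'b'  n3⇒n4
[14] read 'c'  n4⇒n5
[15] read 'a'  n5⇒n6  → match P0@[10:15]
[16] read 'c'  n6⇒n9 (via fail)
[17] read 'c'  n9⇒n10  → match P1@[14:17],P2@[15:17]
[18] read 'b'  n10⇒n0 (via fail)
[19] read 'c'  n0⇒n7
[20] read 'a'  n7⇒n8
[21] read 'c'  n8⇒n9
[22] read 'c'  n9⇒n10  → match P1@[19:22],P2@[20:22]
[23] read 'a'  n10⇒n8 (via fail)
[24] read 'c'  n8⇒n9
[25] read 'a'  n9⇒n3 (via fail)
[26] read 'b'  n3⇒n4
[27] read 'c'  n4⇒n5
[28] read 'a'  n5⇒n6  → match P0@[23:28]
[29] read 'a'  n6⇒n1 (via fail)
[30] read 'c'  n1⇒n2
[31] read 'd'  n2⇒n0 (via fail)
[32] read 'c'  n0⇒n7
[33] read 'a'  n7⇒n8
[34] read 'c'  n8⇒n9
[35] read 'a'  n9⇒n3 (via fail)
[36] read 'b'  n3⇒n4
[37] read 'c'  n4⇒n5
[38] read 'a'  n5⇒n6  → match P0@[33:38]

All matches (sorted): [[5,0],[8,2],[15,0],[17,1],[17,2],[22,1],[22,2],[28,0],[38,0]]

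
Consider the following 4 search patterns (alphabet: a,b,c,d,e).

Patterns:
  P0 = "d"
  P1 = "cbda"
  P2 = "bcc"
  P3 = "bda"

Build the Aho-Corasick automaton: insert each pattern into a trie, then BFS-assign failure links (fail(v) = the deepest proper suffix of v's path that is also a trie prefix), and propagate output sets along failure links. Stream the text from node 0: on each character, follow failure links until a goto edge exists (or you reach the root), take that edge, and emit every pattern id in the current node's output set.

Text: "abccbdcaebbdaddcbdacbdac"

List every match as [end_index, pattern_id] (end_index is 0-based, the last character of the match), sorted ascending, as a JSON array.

Build automaton:
Trie nodes:
  n0 'ε': b→6 c→2 d→1
  n1 'd': ·  ←P0
  n2 'c': b→3
  n3 'cb': d→4
  n4 'cbd': a→5
  n5 'cbda': ·  ←P1
  n6 'b': c→7 d→9
  n7 'bc': c→8
  n8 'bcc': ·  ←P2
  n9 'bd': a→10
  n10 'bda': ·  ←P3

Failure links (BFS by depth):
  n1('d'): parent n0 fail=0; on 'd' 0 → fail=0;  out {0}∪∅={0}
  n2('c'): parent n0 fail=0; on 'c' 0 → fail=0;  out ∅∪∅=∅
  n6('b'): parent n0 fail=0; on 'b' 0 → fail=0;  out ∅∪∅=∅
  n3('cb'): parent n2 fail=0; on 'b' 0 → fail=6;  out ∅∪∅=∅
  n7('bc'): parent n6 fail=0; on 'c' 0 → fail=2;  out ∅∪∅=∅
  n9('bd'): parent n6 fail=0; on 'd' 0 → fail=1;  out ∅∪{0}={0}
  n4('cbd'): parent n3 fail=6; on 'd' 6 → fail=9;  out ∅∪{0}={0}
  n8('bcc'): parent n7 fail=2; on 'c' 2→0 → fail=2;  out {2}∪∅={2}
  n10('bda'): parent n9 fail=1; on 'a' 1→0 → fail=0;  out {3}∪∅={3}
  n5('cbda'): parent n4 fail=9; on 'a' 9 → fail=10;  out {1}∪{3}={1,3}

Scan:
[0] read 'a'  n0⇒n0
[1] read 'b'  n0⇒n6
[2] read 'c'  n6⇒n7
[3] read 'c'  n7⇒n8  → match P2@[1:3]
[4] read 'b'  n8⇒n3 (fail-walked)
[5] read 'd'  n3⇒n4  → match P0@[5:5]
[6] read 'c'  n4⇒n2 (fail-walked)
[7] read 'a'  n2⇒n0 (fail-walked)
[8] read 'e'  n0⇒n0
[9] read 'b'  n0⇒n6
[10] read 'b'  n6⇒n6 (fail-walked)
[11] read 'd'  n6⇒n9  → match P0@[11:11]
[12] read 'a'  n9⇒n10  → match P3@[10:12]
[13] read 'd'  n10⇒n1 (fail-walked)  → match P0@[13:13]
[14] read 'd'  n1⇒n1 (fail-walked)  → match P0@[14:14]
[15] read 'c'  n1⇒n2 (fail-walked)
[16] read 'b'  n2⇒n3
[17] read 'd'  n3⇒n4  → match P0@[17:17]
[18] read 'a'  n4⇒n5  → match P1@[15:18],P3@[16:18]
[19] read 'c'  n5⇒n2 (fail-walked)
[20] read 'b'  n2⇒n3
[21] read 'd'  n3⇒n4  → match P0@[21:21]
[22] read 'a'  n4⇒n5  → match P1@[19:22],P3@[20:22]
[23] read 'c'  n5⇒n2 (fail-walked)

All matches (sorted): [[3,2],[5,0],[11,0],[12,3],[13,0],[14,0],[17,0],[18,1],[18,3],[21,0],[22,1],[22,3]]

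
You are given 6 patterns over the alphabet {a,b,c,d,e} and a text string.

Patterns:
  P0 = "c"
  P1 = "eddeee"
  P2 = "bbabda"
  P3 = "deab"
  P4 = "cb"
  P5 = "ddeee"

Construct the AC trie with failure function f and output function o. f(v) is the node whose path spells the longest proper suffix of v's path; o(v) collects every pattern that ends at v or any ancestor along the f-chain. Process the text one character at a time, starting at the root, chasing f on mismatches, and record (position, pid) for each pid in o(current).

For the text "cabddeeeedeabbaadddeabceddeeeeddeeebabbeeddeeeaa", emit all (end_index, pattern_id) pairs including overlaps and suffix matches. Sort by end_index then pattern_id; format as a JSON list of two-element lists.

Build:
Trie nodes:
  0='ε' goto b→8 c→1 d→14 e→2
  1='c' goto b→18  ←P0
  2='e' goto d→3
  3='ed' goto d→4
  4='edd' goto e→5
  5='edde' goto e→6
  6='eddee' goto e→7
  7='eddeee' goto ·  ←P1
  8='b' goto b→9
  9='bb' goto a→10
  10='bba' goto b→11
  11='bbab' goto d→12
  12='bbabd' goto a→13
  13='bbabda' goto ·  ←P2
  14='d' goto d→19 e→15
  15='de' goto a→16
  16='dea' goto b→17
  17='deab' goto ·  ←P3
  18='cb' goto ·  ←P4
  19='dd' goto e→20
  20='dde' goto e→21
  21='ddee' goto e→22
  22='ddeee' goto ·  ←P5

Failure links (BFS by depth):
  fail(1) 'c': from fail(0)=0 chase 'c': 0 ⇒ 0;  out={0}∪out(0)={0}
  fail(2) 'e': from fail(0)=0 chase 'e': 0 ⇒ 0;  out=∅∪out(0)=∅
  fail(8) 'b': from fail(0)=0 chase 'b': 0 ⇒ 0;  out=∅∪out(0)=∅
  fail(14) 'd': from fail(0)=0 chase 'd': 0 ⇒ 0;  out=∅∪out(0)=∅
  fail(3) 'ed': from fail(2)=0 chase 'd': 0 ⇒ 14;  out=∅∪out(14)=∅
  fail(9) 'bb': from fail(8)=0 chase 'b': 0 ⇒ 8;  out=∅∪out(8)=∅
  fail(15) 'de': from fail(14)=0 chase 'e': 0 ⇒ 2;  out=∅∪out(2)=∅
  fail(18) 'cb': from fail(1)=0 chase 'b': 0 ⇒ 8;  out={4}∪out(8)={4}
  fail(19) 'dd': from fail(14)=0 chase 'd': 0 ⇒ 14;  out=∅∪out(14)=∅
  fail(4) 'edd': from fail(3)=14 chase 'd': 14 ⇒ 19;  out=∅∪out(19)=∅
  fail(10) 'bba': from fail(9)=8 chase 'a': 8→0 ⇒ 0;  out=∅∪out(0)=∅
  fail(16) 'dea': from fail(15)=2 chase 'a': 2→0 ⇒ 0;  out=∅∪out(0)=∅
  fail(20) 'dde': from fail(19)=14 chase 'e': 14 ⇒ 15;  out=∅∪out(15)=∅
  fail(5) 'edde': from fail(4)=19 chase 'e': 19 ⇒ 20;  out=∅∪out(20)=∅
  fail(11) 'bbab': from fail(10)=0 chase 'b': 0 ⇒ 8;  out=∅∪out(8)=∅
  fail(17) 'deab': from fail(16)=0 chase 'b': 0 ⇒ 8;  out={3}∪out(8)={3}
  fail(21) 'ddee': from fail(20)=15 chase 'e': 15→2→0 ⇒ 2;  out=∅∪out(2)=∅
  fail(6) 'eddee': from fail(5)=20 chase 'e': 20 ⇒ 21;  out=∅∪out(21)=∅
  fail(12) 'bbabd': from fail(11)=8 chase 'd': 8→0 ⇒ 14;  out=∅∪out(14)=∅
  fail(22) 'ddeee': from fail(21)=2 chase 'e': 2→0 ⇒ 2;  out={5}∪out(2)={5}
  fail(7) 'eddeee': from fail(6)=21 chase 'e': 21 ⇒ 22;  out={1}∪out(22)={1,5}
  fail(13) 'bbabda': from fail(12)=14 chase 'a': 14→0 ⇒ 0;  out={2}∪out(0)={2}

Scan:
i=0 'c': node 0→1  emit P0@[0:0]
i=1 'a': node 1→0 (via fail)
i=2 'b': node 0→8
i=3 'd': node 8→14 (via fail)
i=4 'd': node 14→19
i=5 'e': node 19→20
i=6 'e': node 20→21
i=7 'e': node 21→22  emit P5@[3:7]
i=8 'e': node 22→2 (via fail)
i=9 'd': node 2→3
i=10 'e': node 3→15 (via fail)
i=11 'a': node 15→16
i=12 'b': node 16→17  emit P3@[9:12]
i=13 'b': node 17→9 (via fail)
i=14 'a': node 9→10
i=15 'a': node 10→0 (via fail)
i=16 'd': node 0→14
i=17 'd': node 14→19
i=18 'd': node 19→19 (via fail)
i=19 'e': node 19→20
i=20 'a': node 20→16 (via fail)
i=21 'b': node 16→17  emit P3@[18:21]
i=22 'c': node 17→1 (via fail)  emit P0@[22:22]
i=23 'e': node 1→2 (via fail)
i=24 'd': node 2→3
i=25 'd': node 3→4
i=26 'e': node 4→5
i=27 'e': node 5→6
i=28 'e': node 6→7  emit P1@[23:28],P5@[24:28]
i=29 'e': node 7→2 (via fail)
i=30 'd': node 2→3
i=31 'd': node 3→4
i=32 'e': node 4→5
i=33 'e': node 5→6
i=34 'e': node 6→7  emit P1@[29:34],P5@[30:34]
i=35 'b': node 7→8 (via fail)
i=36 'a': node 8→0 (via fail)
i=37 'b': node 0→8
i=38 'b': node 8→9
i=39 'e': node 9→2 (via fail)
i=40 'e': node 2→2 (via fail)
i=41 'd': node 2→3
i=42 'd': node 3→4
i=43 'e': node 4→5
i=44 'e': node 5→6
i=45 'e': node 6→7  emit P1@[40:45],P5@[41:45]
i=46 'a': node 7→0 (via fail)
i=47 'a': node 0→0

All matches (sorted): [[0,0],[7,5],[12,3],[21,3],[22,0],[28,1],[28,5],[34,1],[34,5],[45,1],[45,5]]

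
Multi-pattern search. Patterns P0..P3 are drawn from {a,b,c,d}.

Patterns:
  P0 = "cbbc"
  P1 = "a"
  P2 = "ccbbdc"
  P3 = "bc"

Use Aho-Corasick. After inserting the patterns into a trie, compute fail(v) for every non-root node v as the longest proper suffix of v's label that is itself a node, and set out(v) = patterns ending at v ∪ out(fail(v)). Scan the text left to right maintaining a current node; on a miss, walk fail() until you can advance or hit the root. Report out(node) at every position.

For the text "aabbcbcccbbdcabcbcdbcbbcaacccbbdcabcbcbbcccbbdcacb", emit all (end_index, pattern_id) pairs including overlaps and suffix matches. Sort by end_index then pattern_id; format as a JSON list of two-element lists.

Build automaton:
Trie (insert patterns):
  n0 'ε': a→5 b→11 c→1
  n1 'c': b→2 c→6
  n2 'cb': b→3
  n3 'cbb': c→4
  n4 'cbbc': ·  [P0 ends]
  n5 'a': ·  [P1 ends]
  n6 'cc': b→7
  n7 'ccb': b→8
  n8 'ccbb': d→9
  n9 'ccbbd': c→10
  n10 'ccbbdc': ·  [P2 ends]
  n11 'b': c→12
  n12 'bc': ·  [P3 ends]

BFS fail/out derivation:
  n1('c'): parent n0 fail=0; on 'c' 0 → fail=0;  out ∅∪∅=∅
  n5('a'): parent n0 fail=0; on 'a' 0 → fail=0;  out {1}∪∅={1}
  n11('b'): parent n0 fail=0; on 'b' 0 → fail=0;  out ∅∪∅=∅
  n2('cb'): parent n1 fail=0; on 'b' 0 → fail=11;  out ∅∪∅=∅
  n6('cc'): parent n1 fail=0; on 'c' 0 → fail=1;  out ∅∪∅=∅
  n12('bc'): parent n11 fail=0; on 'c' 0 → fail=1;  out {3}∪∅={3}
  n3('cbb'): parent n2 fail=11; on 'b' 11→0 → fail=11;  out ∅∪∅=∅
  n7('ccb'): parent n6 fail=1; on 'b' 1 → fail=2;  out ∅∪∅=∅
  n4('cbbc'): parent n3 fail=11; on 'c' 11 → fail=12;  out {0}∪{3}={0,3}
  n8('ccbb'): parent n7 fail=2; on 'b' 2 → fail=3;  out ∅∪∅=∅
  n9('ccbbd'): parent n8 fail=3; on 'd' 3→11→0 → fail=0;  out ∅∪∅=∅
  n10('ccbbdc'): parent n9 fail=0; on 'c' 0 → fail=1;  out {2}∪∅={2}

Run:
pos 0 'a': at 5  ** P1@[0:0]
pos 1 'a': at 5 (fail-walked)  ** P1@[1:1]
pos 2 'b': at 11 (fail-walked)
pos 3 'b': at 11 (fail-walked)
pos 4 'c': at 12  ** P3@[3:4]
pos 5 'b': at 2 (fail-walked)
pos 6 'c': at 12 (fail-walked)  ** P3@[5:6]
pos 7 'c': at 6 (fail-walked)
pos 8 'c': at 6 (fail-walked)
pos 9 'b': at 7
pos 10 'b': at 8
pos 11 'd': at 9
pos 12 'c': at 10  ** P2@[7:12]
pos 13 'a': at 5 (fail-walked)  ** P1@[13:13]
pos 14 'b': at 11 (fail-walked)
pos 15 'c': at 12  ** P3@[14:15]
pos 16 'b': at 2 (fail-walked)
pos 17 'c': at 12 (fail-walked)  ** P3@[16:17]
pos 18 'd': at 0 (fail-walked)
pos 19 'b': at 11
pos 20 'c': at 12  ** P3@[19:20]
pos 21 'b': at 2 (fail-walked)
pos 22 'b': at 3
pos 23 'c': at 4  ** P0@[20:23],P3@[22:23]
pos 24 'a': at 5 (fail-walked)  ** P1@[24:24]
pos 25 'a': at 5 (fail-walked)  ** P1@[25:25]
pos 26 'c': at 1 (fail-walked)
pos 27 'c': at 6
pos 28 'c': at 6 (fail-walked)
pos 29 'b': at 7
pos 30 'b': at 8
pos 31 'd': at 9
pos 32 'c': at 10  ** P2@[27:32]
pos 33 'a': at 5 (fail-walked)  ** P1@[33:33]
pos 34 'b': at 11 (fail-walked)
pos 35 'c': at 12  ** P3@[34:35]
pos 36 'b': at 2 (fail-walked)
pos 37 'c': at 12 (fail-walked)  ** P3@[36:37]
pos 38 'b': at 2 (fail-walked)
pos 39 'b': at 3
pos 40 'c': at 4  ** P0@[37:40],P3@[39:40]
pos 41 'c': at 6 (fail-walked)
pos 42 'c': at 6 (fail-walked)
pos 43 'b': at 7
pos 44 'b': at 8
pos 45 'd': at 9
pos 46 'c': at 10  ** P2@[41:46]
pos 47 'a': at 5 (fail-walked)  ** P1@[47:47]
pos 48 'c': at 1 (fail-walked)
pos 49 'b': at 2

All matches (sorted): [[0,1],[1,1],[4,3],[6,3],[12,2],[13,1],[15,3],[17,3],[20,3],[23,0],[23,3],[24,1],[25,1],[32,2],[33,1],[35,3],[37,3],[40,0],[40,3],[46,2],[47,1]]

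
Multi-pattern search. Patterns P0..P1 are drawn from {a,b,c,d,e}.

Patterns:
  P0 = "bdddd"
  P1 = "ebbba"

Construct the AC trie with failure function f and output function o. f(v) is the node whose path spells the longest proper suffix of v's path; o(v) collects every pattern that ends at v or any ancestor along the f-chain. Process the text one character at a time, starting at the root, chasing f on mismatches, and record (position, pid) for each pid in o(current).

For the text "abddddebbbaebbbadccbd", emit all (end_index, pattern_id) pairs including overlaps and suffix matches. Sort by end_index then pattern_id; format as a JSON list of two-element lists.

Construct AC machine:
Trie (insert patterns):
  n0 'ε': b→1 e→6
  n1 'b': d→2
  n2 'bd': d→3
  n3 'bdd': d→4
  n4 'bddd': d→5
  n5 'bdddd': ·  ←P0
  n6 'e': b→7
  n7 'eb': b→8
  n8 'ebb': b→9
  n9 'ebbb': a→10
  n10 'ebbba': ·  ←P1

Failure links (BFS by depth):
  n1('b'): parent n0 fail=0; on 'b' 0 → fail=0;  out ∅∪∅=∅
  n6('e'): parent n0 fail=0; on 'e' 0 → fail=0;  out ∅∪∅=∅
  n2('bd'): parent n1 fail=0; on 'd' 0 → fail=0;  out ∅∪∅=∅
  n7('eb'): parent n6 fail=0; on 'b' 0 → fail=1;  out ∅∪∅=∅
  n3('bdd'): parent n2 fail=0; on 'd' 0 → fail=0;  out ∅∪∅=∅
  n8('ebb'): parent n7 fail=1; on 'b' 1→0 → fail=1;  out ∅∪∅=∅
  n4('bddd'): parent n3 fail=0; on 'd' 0 → fail=0;  out ∅∪∅=∅
  n9('ebbb'): parent n8 fail=1; on 'b' 1→0 → fail=1;  out ∅∪∅=∅
  n5('bdddd'): parent n4 fail=0; on 'd' 0 → fail=0;  out {0}∪∅={0}
  n10('ebbba'): parent n9 fail=1; on 'a' 1→0 → fail=0;  out {1}∪∅={1}

Scan:
[0] read 'a'  n0⇒n0
[1] read 'b'  n0⇒n1
[2] read 'd'  n1⇒n2
[3] read 'd'  n2⇒n3
[4] read 'd'  n3⇒n4
[5] read 'd'  n4⇒n5  emit P0@[1:5]
[6] read 'e'  n5⇒n6 ·f
[7] read 'b'  n6⇒n7
[8] read 'b'  n7⇒n8
[9] read 'b'  n8⇒n9
[10] read 'a'  n9⇒n10  emit P1@[6:10]
[11] read 'e'  n10⇒n6 ·f
[12] read 'b'  n6⇒n7
[13] read 'b'  n7⇒n8
[14] read 'b'  n8⇒n9
[15] read 'a'  n9⇒n10  emit P1@[11:15]
[16] read 'd'  n10⇒n0 ·f
[17] read 'c'  n0⇒n0
[18] read 'c'  n0⇒n0
[19] read 'b'  n0⇒n1
[20] read 'd'  n1⇒n2

Matches: [[5,0],[10,1],[15,1]]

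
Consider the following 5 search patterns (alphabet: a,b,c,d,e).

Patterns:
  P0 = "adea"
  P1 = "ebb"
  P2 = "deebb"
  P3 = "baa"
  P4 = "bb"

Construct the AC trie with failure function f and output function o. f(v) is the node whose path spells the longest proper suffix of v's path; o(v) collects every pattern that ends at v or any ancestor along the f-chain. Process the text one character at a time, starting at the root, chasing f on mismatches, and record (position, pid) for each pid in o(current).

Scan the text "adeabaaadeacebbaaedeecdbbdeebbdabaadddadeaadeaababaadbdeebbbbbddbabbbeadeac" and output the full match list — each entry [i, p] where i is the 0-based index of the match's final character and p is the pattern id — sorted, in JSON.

Construct AC machine:
Trie nodes:
  0='ε' goto a→1 b→13 d→8 e→5
  1='a' goto d→2
  2='ad' goto e→3
  3='ade' goto a→4
  4='adea' goto ·  ←P0
  5='e' goto b→6
  6='eb' goto b→7
  7='ebb' goto ·  ←P1
  8='d' goto e→9
  9='de' goto e→10
  10='dee' goto b→11
  11='deeb' goto b→12
  12='deebb' goto ·  ←P2
  13='b' goto a→14 b→16
  14='ba' goto a→15
  15='baa' goto ·  ←P3
  16='bb' goto ·  ←P4

Failure links (BFS by depth):
  fail(1) 'a': from fail(0)=0 chase 'a': 0 ⇒ 0;  out=∅∪out(0)=∅
  fail(5) 'e': from fail(0)=0 chase 'e': 0 ⇒ 0;  out=∅∪out(0)=∅
  fail(8) 'd': from fail(0)=0 chase 'd': 0 ⇒ 0;  out=∅∪out(0)=∅
  fail(13) 'b': from fail(0)=0 chase 'b': 0 ⇒ 0;  out=∅∪out(0)=∅
  fail(2) 'ad': from fail(1)=0 chase 'd': 0 ⇒ 8;  out=∅∪out(8)=∅
  fail(6) 'eb': from fail(5)=0 chase 'b': 0 ⇒ 13;  out=∅∪out(13)=∅
  fail(9) 'de': from fail(8)=0 chase 'e': 0 ⇒ 5;  out=∅∪out(5)=∅
  fail(14) 'ba': from fail(13)=0 chase 'a': 0 ⇒ 1;  out=∅∪out(1)=∅
  fail(16) 'bb': from fail(13)=0 chase 'b': 0 ⇒ 13;  out={4}∪out(13)={4}
  fail(3) 'ade': from fail(2)=8 chase 'e': 8 ⇒ 9;  out=∅∪out(9)=∅
  fail(7) 'ebb': from fail(6)=13 chase 'b': 13 ⇒ 16;  out={1}∪out(16)={1,4}
  fail(10) 'dee': from fail(9)=5 chase 'e': 5→0 ⇒ 5;  out=∅∪out(5)=∅
  fail(15) 'baa': from fail(14)=1 chase 'a': 1→0 ⇒ 1;  out={3}∪out(1)={3}
  fail(4) 'adea': from fail(3)=9 chase 'a': 9→5→0 ⇒ 1;  out={0}∪out(1)={0}
  fail(11) 'deeb': from fail(10)=5 chase 'b': 5 ⇒ 6;  out=∅∪out(6)=∅
  fail(12) 'deebb': from fail(11)=6 chase 'b': 6 ⇒ 7;  out={2}∪out(7)={1,2,4}

Run:
i=0 'a': node 0→1
i=1 'd': node 1→2
i=2 'e': node 2→3
i=3 'a': node 3→4  ** P0@[0:3]
i=4 'b': node 4→13 ·f
i=5 'a': node 13→14
i=6 'a': node 14→15  ** P3@[4:6]
i=7 'a': node 15→1 ·f
i=8 'd': node 1→2
i=9 'e': node 2→3
i=10 'a': node 3→4  ** P0@[7:10]
i=11 'c': node 4→0 ·f
i=12 'e': node 0→5
i=13 'b': node 5→6
i=14 'b': node 6→7  ** P1@[12:14],P4@[13:14]
i=15 'a': node 7→14 ·f
i=16 'a': node 14→15  ** P3@[14:16]
i=17 'e': node 15→5 ·f
i=18 'd': node 5→8 ·f
i=19 'e': node 8→9
i=20 'e': node 9→10
i=21 'c': node 10→0 ·f
i=22 'd': node 0→8
i=23 'b': node 8→13 ·f
i=24 'b': node 13→16  ** P4@[23:24]
i=25 'd': node 16→8 ·f
i=26 'e': node 8→9
i=27 'e': node 9→10
i=28 'b': node 10→11
i=29 'b': node 11→12  ** P1@[27:29],P2@[25:29],P4@[28:29]
i=30 'd': node 12→8 ·f
i=31 'a': node 8→1 ·f
i=32 'b': node 1→13 ·f
i=33 'a': node 13→14
i=34 'a': node 14→15  ** P3@[32:34]
i=35 'd': node 15→2 ·f
i=36 'd': node 2→8 ·f
i=37 'd': node 8→8 ·f
i=38 'a': node 8→1 ·f
i=39 'd': node 1→2
i=40 'e': node 2→3
i=41 'a': node 3→4  ** P0@[38:41]
i=42 'a': node 4→1 ·f
i=43 'd': node 1→2
i=44 'e': node 2→3
i=45 'a': node 3→4  ** P0@[42:45]
i=46 'a': node 4→1 ·f
i=47 'b': node 1→13 ·f
i=48 'a': node 13→14
i=49 'b': node 14→13 ·f
i=50 'a': node 13→14
i=51 'a': node 14→15  ** P3@[49:51]
i=52 'd': node 15→2 ·f
i=53 'b': node 2→13 ·f
i=54 'd': node 13→8 ·f
i=55 'e': node 8→9
i=56 'e': node 9→10
i=57 'b': node 10→11
i=58 'b': node 11→12  ** P1@[56:58],P2@[54:58],P4@[57:58]
i=59 'b': node 12→16 ·f  ** P4@[58:59]
i=60 'b': node 16→16 ·f  ** P4@[59:60]
i=61 'b': node 16→16 ·f  ** P4@[60:61]
i=62 'd': node 16→8 ·f
i=63 'd': node 8→8 ·f
i=64 'b': node 8→13 ·f
i=65 'a': node 13→14
i=66 'b': node 14→13 ·f
i=67 'b': node 13→16  ** P4@[66:67]
i=68 'b': node 16→16 ·f  ** P4@[67:68]
i=69 'e': node 16→5 ·f
i=70 'a': node 5→1 ·f
i=71 'd': node 1→2
i=72 'e': node 2→3
i=73 'a': node 3→4  ** P0@[70:73]
i=74 'c': node 4→0 ·f

Result: [[3,0],[6,3],[10,0],[14,1],[14,4],[16,3],[24,4],[29,1],[29,2],[29,4],[34,3],[41,0],[45,0],[51,3],[58,1],[58,2],[58,4],[59,4],[60,4],[61,4],[67,4],[68,4],[73,0]]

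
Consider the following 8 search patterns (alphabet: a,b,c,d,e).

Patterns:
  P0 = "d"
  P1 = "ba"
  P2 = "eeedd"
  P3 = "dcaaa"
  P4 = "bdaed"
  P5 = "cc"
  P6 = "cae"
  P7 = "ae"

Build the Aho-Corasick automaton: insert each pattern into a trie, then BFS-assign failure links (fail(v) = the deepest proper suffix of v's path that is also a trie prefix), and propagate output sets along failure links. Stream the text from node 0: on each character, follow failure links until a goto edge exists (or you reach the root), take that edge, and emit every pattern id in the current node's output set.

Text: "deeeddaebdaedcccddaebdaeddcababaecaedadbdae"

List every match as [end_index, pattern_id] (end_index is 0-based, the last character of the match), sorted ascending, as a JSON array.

Build automaton:
Trie (insert patterns):
  n0 'ε': a→21 b→2 c→17 d→1 e→4
  n1 'd': c→9  ←P0
  n2 'b': a→3 d→13
  n3 'ba': ·  ←P1
  n4 'e': e→5
  n5 'ee': e→6
  n6 'eee': d→7
  n7 'eeed': d→8
  n8 'eeedd': ·  ←P2
  n9 'dc': a→10
  n10 'dca': a→11
  n11 'dcaa': a→12
  n12 'dcaaa': ·  ←P3
  n13 'bd': a→14
  n14 'bda': e→15
  n15 'bdae': d→16
  n16 'bdaed': ·  ←P4
  n17 'c': a→19 c→18
  n18 'cc': ·  ←P5
  n19 'ca': e→20
  n20 'cae': ·  ←P6
  n21 'a': e→22
  n22 'ae': ·  ←P7

BFS fail/out derivation:
  n1('d'): parent n0 fail=0; on 'd' 0 → fail=0;  out {0}∪∅={0}
  n2('b'): parent n0 fail=0; on 'b' 0 → fail=0;  out ∅∪∅=∅
  n4('e'): parent n0 fail=0; on 'e' 0 → fail=0;  out ∅∪∅=∅
  n17('c'): parent n0 fail=0; on 'c' 0 → fail=0;  out ∅∪∅=∅
  n21('a'): parent n0 fail=0; on 'a' 0 → fail=0;  out ∅∪∅=∅
  n3('ba'): parent n2 fail=0; on 'a' 0 → fail=21;  out {1}∪∅={1}
  n5('ee'): parent n4 fail=0; on 'e' 0 → fail=4;  out ∅∪∅=∅
  n9('dc'): parent n1 fail=0; on 'c' 0 → fail=17;  out ∅∪∅=∅
  n13('bd'): parent n2 fail=0; on 'd' 0 → fail=1;  out ∅∪{0}={0}
  n18('cc'): parent n17 fail=0; on 'c' 0 → fail=17;  out {5}∪∅={5}
  n19('ca'): parent n17 fail=0; on 'a' 0 → fail=21;  out ∅∪∅=∅
  n22('ae'): parent n21 fail=0; on 'e' 0 → fail=4;  out {7}∪∅={7}
  n6('eee'): parent n5 fail=4; on 'e' 4 → fail=5;  out ∅∪∅=∅
  n10('dca'): parent n9 fail=17; on 'a' 17 → fail=19;  out ∅∪∅=∅
  n14('bda'): parent n13 fail=1; on 'a' 1→0 → fail=21;  out ∅∪∅=∅
  n20('cae'): parent n19 fail=21; on 'e' 21 → fail=22;  out {6}∪{7}={6,7}
  n7('eeed'): parent n6 fail=5; on 'd' 5→4→0 → fail=1;  out ∅∪{0}={0}
  n11('dcaa'): parent n10 fail=19; on 'a' 19→21→0 → fail=21;  out ∅∪∅=∅
  n15('bdae'): parent n14 fail=21; on 'e' 21 → fail=22;  out ∅∪{7}={7}
  n8('eeedd'): parent n7 fail=1; on 'd' 1→0 → fail=1;  out {2}∪{0}={0,2}
  n12('dcaaa'): parent n11 fail=21; on 'a' 21→0 → fail=21;  out {3}∪∅={3}
  n16('bdaed'): parent n15 fail=22; on 'd' 22→4→0 → fail=1;  out {4}∪{0}={0,4}

Run:
[0] read 'd'  n0⇒n1  ** P0@[0:0]
[1] read 'e'  n1⇒n4 ·f
[2] read 'e'  n4⇒n5
[3] read 'e'  n5⇒n6
[4] read 'd'  n6⇒n7  ** P0@[4:4]
[5] read 'd'  n7⇒n8  ** P0@[5:5],P2@[1:5]
[6] read 'a'  n8⇒n21 ·f
[7] read 'e'  n21⇒n22  ** P7@[6:7]
[8] read 'b'  n22⇒n2 ·f
[9] read 'd'  n2⇒n13  ** P0@[9:9]
[10] read 'a'  n13⇒n14
[11] read 'e'  n14⇒n15  ** P7@[10:11]
[12] read 'd'  n15⇒n16  ** P0@[12:12],P4@[8:12]
[13] read 'c'  n16⇒n9 ·f
[14] read 'c'  n9⇒n18 ·f  ** P5@[13:14]
[15] read 'c'  n18⇒n18 ·f  ** P5@[14:15]
[16] read 'd'  n18⇒n1 ·f  ** P0@[16:16]
[17] read 'd'  n1⇒n1 ·f  ** P0@[17:17]
[18] read 'a'  n1⇒n21 ·f
[19] read 'e'  n21⇒n22  ** P7@[18:19]
[20] read 'b'  n22⇒n2 ·f
[21] read 'd'  n2⇒n13  ** P0@[21:21]
[22] read 'a'  n13⇒n14
[23] read 'e'  n14⇒n15  ** P7@[22:23]
[24] read 'd'  n15⇒n16  ** P0@[24:24],P4@[20:24]
[25] read 'd'  n16⇒n1 ·f  ** P0@[25:25]
[26] read 'c'  n1⇒n9
[27] read 'a'  n9⇒n10
[28] read 'b'  n10⇒n2 ·f
[29] read 'a'  n2⇒n3  ** P1@[28:29]
[30] read 'b'  n3⇒n2 ·f
[31] read 'a'  n2⇒n3  ** P1@[30:31]
[32] read 'e'  n3⇒n22 ·f  ** P7@[31:32]
[33] read 'c'  n22⇒n17 ·f
[34] read 'a'  n17⇒n19
[35] read 'e'  n19⇒n20  ** P6@[33:35],P7@[34:35]
[36] read 'd'  n20⇒n1 ·f  ** P0@[36:36]
[37] read 'a'  n1⇒n21 ·f
[38] read 'd'  n21⇒n1 ·f  ** P0@[38:38]
[39] read 'b'  n1⇒n2 ·f
[40] read 'd'  n2⇒n13  ** P0@[40:40]
[41] read 'a'  n13⇒n14
[42] read 'e'  n14⇒n15  ** P7@[41:42]

All matches (sorted): [[0,0],[4,0],[5,0],[5,2],[7,7],[9,0],[11,7],[12,0],[12,4],[14,5],[15,5],[16,0],[17,0],[19,7],[21,0],[23,7],[24,0],[24,4],[25,0],[29,1],[31,1],[32,7],[35,6],[35,7],[36,0],[38,0],[40,0],[42,7]]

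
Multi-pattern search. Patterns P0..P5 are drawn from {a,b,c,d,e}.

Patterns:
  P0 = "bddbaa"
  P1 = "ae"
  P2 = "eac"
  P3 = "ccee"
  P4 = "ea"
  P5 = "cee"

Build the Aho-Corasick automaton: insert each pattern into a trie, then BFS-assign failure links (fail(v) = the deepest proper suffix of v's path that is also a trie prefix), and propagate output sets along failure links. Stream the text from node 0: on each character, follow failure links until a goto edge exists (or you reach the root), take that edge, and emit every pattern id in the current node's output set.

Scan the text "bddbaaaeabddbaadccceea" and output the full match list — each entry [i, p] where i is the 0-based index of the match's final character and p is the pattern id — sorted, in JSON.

Construct AC machine:
Trie (insert patterns):
  n0 'ε': a→7 b→1 c→12 e→9
  n1 'b': d→2
  n2 'bd': d→3
  n3 'bdd': b→4
  n4 'bddb': a→5
  n5 'bddba': a→6
  n6 'bddbaa': ·  ←P0
  n7 'a': e→8
  n8 'ae': ·  ←P1
  n9 'e': a→10
  n10 'ea': c→11  ←P4
  n11 'eac': ·  ←P2
  n12 'c': c→13 e→16
  n13 'cc': e→14
  n14 'cce': e→15
  n15 'ccee': ·  ←P3
  n16 'ce': e→17
  n17 'cee': ·  ←P5

BFS fail/out derivation:
  n1('b'): parent n0 fail=0; on 'b' 0 → fail=0;  out ∅∪∅=∅
  n7('a'): parent n0 fail=0; on 'a' 0 → fail=0;  out ∅∪∅=∅
  n9('e'): parent n0 fail=0; on 'e' 0 → fail=0;  out ∅∪∅=∅
  n12('c'): parent n0 fail=0; on 'c' 0 → fail=0;  out ∅∪∅=∅
  n2('bd'): parent n1 fail=0; on 'd' 0 → fail=0;  out ∅∪∅=∅
  n8('ae'): parent n7 fail=0; on 'e' 0 → fail=9;  out {1}∪∅={1}
  n10('ea'): parent n9 fail=0; on 'a' 0 → fail=7;  out {4}∪∅={4}
  n13('cc'): parent n12 fail=0; on 'c' 0 → fail=12;  out ∅∪∅=∅
  n16('ce'): parent n12 fail=0; on 'e' 0 → fail=9;  out ∅∪∅=∅
  n3('bdd'): parent n2 fail=0; on 'd' 0 → fail=0;  out ∅∪∅=∅
  n11('eac'): parent n10 fail=7; on 'c' 7→0 → fail=12;  out {2}∪∅={2}
  n14('cce'): parent n13 fail=12; on 'e' 12 → fail=16;  out ∅∪∅=∅
  n17('cee'): parent n16 fail=9; on 'e' 9→0 → fail=9;  out {5}∪∅={5}
  n4('bddb'): parent n3 fail=0; on 'b' 0 → fail=1;  out ∅∪∅=∅
  n15('ccee'): parent n14 fail=16; on 'e' 16 → fail=17;  out {3}∪{5}={3,5}
  n5('bddba'): parent n4 fail=1; on 'a' 1→0 → fail=7;  out ∅∪∅=∅
  n6('bddbaa'): parent n5 fail=7; on 'a' 7→0 → fail=7;  out {0}∪∅={0}

Text stream:
pos 0 'b': at 1
pos 1 'd': at 2
pos 2 'd': at 3
pos 3 'b': at 4
pos 4 'a': at 5
pos 5 'a': at 6  emit P0@[0:5]
pos 6 'a': at 7 (fail-walked)
pos 7 'e': at 8  emit P1@[6:7]
pos 8 'a': at 10 (fail-walked)  emit P4@[7:8]
pos 9 'b': at 1 (fail-walked)
pos 10 'd': at 2
pos 11 'd': at 3
pos 12 'b': at 4
pos 13 'a': at 5
pos 14 'a': at 6  emit P0@[9:14]
pos 15 'd': at 0 (fail-walked)
pos 16 'c': at 12
pos 17 'c': at 13
pos 18 'c': at 13 (fail-walked)
pos 19 'e': at 14
pos 20 'e': at 15  emit P3@[17:20],P5@[18:20]
pos 21 'a': at 10 (fail-walked)  emit P4@[20:21]

All matches (sorted): [[5,0],[7,1],[8,4],[14,0],[20,3],[20,5],[21,4]]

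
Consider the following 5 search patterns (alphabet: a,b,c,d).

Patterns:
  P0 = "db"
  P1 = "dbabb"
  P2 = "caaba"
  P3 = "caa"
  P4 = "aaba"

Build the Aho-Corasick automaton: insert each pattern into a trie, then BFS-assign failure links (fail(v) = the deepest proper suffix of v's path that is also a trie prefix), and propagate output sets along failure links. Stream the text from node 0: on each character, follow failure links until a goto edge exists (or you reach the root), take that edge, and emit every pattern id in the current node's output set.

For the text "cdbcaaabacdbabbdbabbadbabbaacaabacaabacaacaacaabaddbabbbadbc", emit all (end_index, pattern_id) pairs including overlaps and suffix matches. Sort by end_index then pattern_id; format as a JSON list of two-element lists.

Build automaton:
Trie (insert patterns):
  0='ε' goto a→11 c→6 d→1
  1='d' goto b→2
  2='db' goto a→3  ←P0
  3='dba' goto b→4
  4='dbab' goto b→5
  5='dbabb' goto ·  ←P1
  6='c' goto a→7
  7='ca' goto a→8
  8='caa' goto b→9  ←P3
  9='caab' goto a→10
  10='caaba' goto ·  ←P2
  11='a' goto a→12
  12='aa' goto b→13
  13='aab' goto a→14
  14='aaba' goto ·  ←P4

Failure links (BFS by depth):
  fail(1) 'd': from fail(0)=0 chase 'd': 0 ⇒ 0;  out=∅∪out(0)=∅
  fail(6) 'c': from fail(0)=0 chase 'c': 0 ⇒ 0;  out=∅∪out(0)=∅
  fail(11) 'a': from fail(0)=0 chase 'a': 0 ⇒ 0;  out=∅∪out(0)=∅
  fail(2) 'db': from fail(1)=0 chase 'b': 0 ⇒ 0;  out={0}∪out(0)={0}
  fail(7) 'ca': from fail(6)=0 chase 'a': 0 ⇒ 11;  out=∅∪out(11)=∅
  fail(12) 'aa': from fail(11)=0 chase 'a': 0 ⇒ 11;  out=∅∪out(11)=∅
  fail(3) 'dba': from fail(2)=0 chase 'a': 0 ⇒ 11;  out=∅∪out(11)=∅
  fail(8) 'caa': from fail(7)=11 chase 'a': 11 ⇒ 12;  out={3}∪out(12)={3}
  fail(13) 'aab': from fail(12)=11 chase 'b': 11→0 ⇒ 0;  out=∅∪out(0)=∅
  fail(4) 'dbab': from fail(3)=11 chase 'b': 11→0 ⇒ 0;  out=∅∪out(0)=∅
  fail(9) 'caab': from fail(8)=12 chase 'b': 12 ⇒ 13;  out=∅∪out(13)=∅
  fail(14) 'aaba': from fail(13)=0 chase 'a': 0 ⇒ 11;  out={4}∪out(11)={4}
  fail(5) 'dbabb': from fail(4)=0 chase 'b': 0 ⇒ 0;  out={1}∪out(0)={1}
  fail(10) 'caaba': from fail(9)=13 chase 'a': 13 ⇒ 14;  out={2}∪out(14)={2,4}

Scan:
pos 0 'c': at 6
pos 1 'd': at 1 ·f
pos 2 'b': at 2  ** P0@[1:2]
pos 3 'c': at 6 ·f
pos 4 'a': at 7
pos 5 'a': at 8  ** P3@[3:5]
pos 6 'a': at 12 ·f
pos 7 'b': at 13
pos 8 'a': at 14  ** P4@[5:8]
pos 9 'c': at 6 ·f
pos 10 'd': at 1 ·f
pos 11 'b': at 2  ** P0@[10:11]
pos 12 'a': at 3
pos 13 'b': at 4
pos 14 'b': at 5  ** P1@[10:14]
pos 15 'd': at 1 ·f
pos 16 'b': at 2  ** P0@[15:16]
pos 17 'a': at 3
pos 18 'b': at 4
pos 19 'b': at 5  ** P1@[15:19]
pos 20 'a': at 11 ·f
pos 21 'd': at 1 ·f
pos 22 'b': at 2  ** P0@[21:22]
pos 23 'a': at 3
pos 24 'b': at 4
pos 25 'b': at 5  ** P1@[21:25]
pos 26 'a': at 11 ·f
pos 27 'a': at 12
pos 28 'c': at 6 ·f
pos 29 'a': at 7
pos 30 'a': at 8  ** P3@[28:30]
pos 31 'b': at 9
pos 32 'a': at 10  ** P2@[28:32],P4@[29:32]
pos 33 'c': at 6 ·f
pos 34 'a': at 7
pos 35 'a': at 8  ** P3@[33:35]
pos 36 'b': at 9
pos 37 'a': at 10  ** P2@[33:37],P4@[34:37]
pos 38 'c': at 6 ·f
pos 39 'a': at 7
pos 40 'a': at 8  ** P3@[38:40]
pos 41 'c': at 6 ·f
pos 42 'a': at 7
pos 43 'a': at 8  ** P3@[41:43]
pos 44 'c': at 6 ·f
pos 45 'a': at 7
pos 46 'a': at 8  ** P3@[44:46]
pos 47 'b': at 9
pos 48 'a': at 10  ** P2@[44:48],P4@[45:48]
pos 49 'd': at 1 ·f
pos 50 'd': at 1 ·f
pos 51 'b': at 2  ** P0@[50:51]
pos 52 'a': at 3
pos 53 'b': at 4
pos 54 'b': at 5  ** P1@[50:54]
pos 55 'b': at 0 ·f
pos 56 'a': at 11
pos 57 'd': at 1 ·f
pos 58 'b': at 2  ** P0@[57:58]
pos 59 'c': at 6 ·f

Result: [[2,0],[5,3],[8,4],[11,0],[14,1],[16,0],[19,1],[22,0],[25,1],[30,3],[32,2],[32,4],[35,3],[37,2],[37,4],[40,3],[43,3],[46,3],[48,2],[48,4],[51,0],[54,1],[58,0]]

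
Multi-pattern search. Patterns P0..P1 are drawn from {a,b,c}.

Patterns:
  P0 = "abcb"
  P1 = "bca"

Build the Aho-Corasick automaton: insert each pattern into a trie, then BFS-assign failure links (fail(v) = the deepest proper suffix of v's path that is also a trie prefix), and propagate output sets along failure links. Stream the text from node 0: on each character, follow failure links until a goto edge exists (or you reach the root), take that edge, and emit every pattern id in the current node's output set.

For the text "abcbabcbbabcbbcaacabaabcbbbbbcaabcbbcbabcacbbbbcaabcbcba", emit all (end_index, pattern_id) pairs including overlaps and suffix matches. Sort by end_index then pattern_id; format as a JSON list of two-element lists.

Build automaton:
Trie (insert patterns):
  0='ε' goto a→1 b→5
  1='a' goto b→2
  2='ab' goto c→3
  3='abc' goto b→4
  4='abcb' goto ·  [P0 ends]
  5='b' goto c→6
  6='bc' goto a→7
  7='bca' goto ·  [P1 ends]

Failure links (BFS by depth):
  n1('a'): parent n0 fail=0; on 'a' 0 → fail=0;  out ∅∪∅=∅
  n5('b'): parent n0 fail=0; on 'b' 0 → fail=0;  out ∅∪∅=∅
  n2('ab'): parent n1 fail=0; on 'b' 0 → fail=5;  out ∅∪∅=∅
  n6('bc'): parent n5 fail=0; on 'c' 0 → fail=0;  out ∅∪∅=∅
  n3('abc'): parent n2 fail=5; on 'c' 5 → fail=6;  out ∅∪∅=∅
  n7('bca'): parent n6 fail=0; on 'a' 0 → fail=1;  out {1}∪∅={1}
  n4('abcb'): parent n3 fail=6; on 'b' 6→0 → fail=5;  out {0}∪∅={0}

Scan:
pos 0 'a': at 1
pos 1 'b': at 2
pos 2 'c': at 3
pos 3 'b': at 4  ** P0@[0:3]
pos 4 'a': at 1 ·f
pos 5 'b': at 2
pos 6 'c': at 3
pos 7 'b': at 4  ** P0@[4:7]
pos 8 'b': at 5 ·f
pos 9 'a': at 1 ·f
pos 10 'b': at 2
pos 11 'c': at 3
pos 12 'b': at 4  ** P0@[9:12]
pos 13 'b': at 5 ·f
pos 14 'c': at 6
pos 15 'a': at 7  ** P1@[13:15]
pos 16 'a': at 1 ·f
pos 17 'c': at 0 ·f
pos 18 'a': at 1
pos 19 'b': at 2
pos 20 'a': at 1 ·f
pos 21 'a': at 1 ·f
pos 22 'b': at 2
pos 23 'c': at 3
pos 24 'b': at 4  ** P0@[21:24]
pos 25 'b': at 5 ·f
pos 26 'b': at 5 ·f
pos 27 'b': at 5 ·f
pos 28 'b': at 5 ·f
pos 29 'c': at 6
pos 30 'a': at 7  ** P1@[28:30]
pos 31 'a': at 1 ·f
pos 32 'b': at 2
pos 33 'c': at 3
pos 34 'b': at 4  ** P0@[31:34]
pos 35 'b': at 5 ·f
pos 36 'c': at 6
pos 37 'b': at 5 ·f
pos 38 'a': at 1 ·f
pos 39 'b': at 2
pos 40 'c': at 3
pos 41 'a': at 7 ·f  ** P1@[39:41]
pos 42 'c': at 0 ·f
pos 43 'b': at 5
pos 44 'b': at 5 ·f
pos 45 'b': at 5 ·f
pos 46 'b': at 5 ·f
pos 47 'c': at 6
pos 48 'a': at 7  ** P1@[46:48]
pos 49 'a': at 1 ·f
pos 50 'b': at 2
pos 51 'c': at 3
pos 52 'b': at 4  ** P0@[49:52]
pos 53 'c': at 6 ·f
pos 54 'b': at 5 ·f
pos 55 'a': at 1 ·f

Matches: [[3,0],[7,0],[12,0],[15,1],[24,0],[30,1],[34,0],[41,1],[48,1],[52,0]]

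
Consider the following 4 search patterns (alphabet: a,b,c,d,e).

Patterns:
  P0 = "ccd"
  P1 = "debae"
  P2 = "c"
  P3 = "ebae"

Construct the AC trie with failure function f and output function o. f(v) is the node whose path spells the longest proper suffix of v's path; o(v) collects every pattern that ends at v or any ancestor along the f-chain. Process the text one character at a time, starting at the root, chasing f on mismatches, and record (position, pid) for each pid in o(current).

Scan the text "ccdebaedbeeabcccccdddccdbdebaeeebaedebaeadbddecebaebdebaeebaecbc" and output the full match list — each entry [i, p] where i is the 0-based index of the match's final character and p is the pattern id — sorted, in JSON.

Build:
Trie nodes:
  0='ε' goto c→1 d→4 e→9
  1='c' goto c→2  ←P2
  2='cc' goto d→3
  3='ccd' goto ·  ←P0
  4='d' goto e→5
  5='de' goto b→6
  6='deb' goto a→7
  7='deba' goto e→8
  8='debae' goto ·  ←P1
  9='e' goto b→10
  10='eb' goto a→11
  11='eba' goto e→12
  12='ebae' goto ·  ←P3

BFS fail/out derivation:
  fail(1) 'c': from fail(0)=0 chase 'c': 0 ⇒ 0;  out={2}∪out(0)={2}
  fail(4) 'd': from fail(0)=0 chase 'd': 0 ⇒ 0;  out=∅∪out(0)=∅
  fail(9) 'e': from fail(0)=0 chase 'e': 0 ⇒ 0;  out=∅∪out(0)=∅
  fail(2) 'cc': from fail(1)=0 chase 'c': 0 ⇒ 1;  out=∅∪out(1)={2}
  fail(5) 'de': from fail(4)=0 chase 'e': 0 ⇒ 9;  out=∅∪out(9)=∅
  fail(10) 'eb': from fail(9)=0 chase 'b': 0 ⇒ 0;  out=∅∪out(0)=∅
  fail(3) 'ccd': from fail(2)=1 chase 'd': 1→0 ⇒ 4;  out={0}∪out(4)={0}
  fail(6) 'deb': from fail(5)=9 chase 'b': 9 ⇒ 10;  out=∅∪out(10)=∅
  fail(11) 'eba': from fail(10)=0 chase 'a': 0 ⇒ 0;  out=∅∪out(0)=∅
  fail(7) 'deba': from fail(6)=10 chase 'a': 10 ⇒ 11;  out=∅∪out(11)=∅
  fail(12) 'ebae': from fail(11)=0 chase 'e': 0 ⇒ 9;  out={3}∪out(9)={3}
  fail(8) 'debae': from fail(7)=11 chase 'e': 11 ⇒ 12;  out={1}∪out(12)={1,3}

Text stream:
i=0 'c': node 0→1  → match P2@[0:0]
i=1 'c': node 1→2  → match P2@[1:1]
i=2 'd': node 2→3  → match P0@[0:2]
i=3 'e': node 3→5 ·f
i=4 'b': node 5→6
i=5 'a': node 6→7
i=6 'e': node 7→8  → match P1@[2:6],P3@[3:6]
i=7 'd': node 8→4 ·f
i=8 'b': node 4→0 ·f
i=9 'e': node 0→9
i=10 'e': node 9→9 ·f
i=11 'a': node 9→0 ·f
i=12 'b': node 0→0
i=13 'c': node 0→1  → match P2@[13:13]
i=14 'c': node 1→2  → match P2@[14:14]
i=15 'c': node 2→2 ·f  → match P2@[15:15]
i=16 'c': node 2→2 ·f  → match P2@[16:16]
i=17 'c': node 2→2 ·f  → match P2@[17:17]
i=18 'd': node 2→3  → match P0@[16:18]
i=19 'd': node 3→4 ·f
i=20 'd': node 4→4 ·f
i=21 'c': node 4→1 ·f  → match P2@[21:21]
i=22 'c': node 1→2  → match P2@[22:22]
i=23 'd': node 2→3  → match P0@[21:23]
i=24 'b': node 3→0 ·f
i=25 'd': node 0→4
i=26 'e': node 4→5
i=27 'b': node 5→6
i=28 'a': node 6→7
i=29 'e': node 7→8  → match P1@[25:29],P3@[26:29]
i=30 'e': node 8→9 ·f
i=31 'e': node 9→9 ·f
i=32 'b': node 9→10
i=33 'a': node 10→11
i=34 'e': node 11→12  → match P3@[31:34]
i=35 'd': node 12→4 ·f
i=36 'e': node 4→5
i=37 'b': node 5→6
i=38 'a': node 6→7
i=39 'e': node 7→8  → match P1@[35:39],P3@[36:39]
i=40 'a': node 8→0 ·f
i=41 'd': node 0→4
i=42 'b': node 4→0 ·f
i=43 'd': node 0→4
i=44 'd': node 4→4 ·f
i=45 'e': node 4→5
i=46 'c': node 5→1 ·f  → match P2@[46:46]
i=47 'e': node 1→9 ·f
i=48 'b': node 9→10
i=49 'a': node 10→11
i=50 'e': node 11→12  → match P3@[47:50]
i=51 'b': node 12→10 ·f
i=52 'd': node 10→4 ·f
i=53 'e': node 4→5
i=54 'b': node 5→6
i=55 'a': node 6→7
i=56 'e': node 7→8  → match P1@[52:56],P3@[53:56]
i=57 'e': node 8→9 ·f
i=58 'b': node 9→10
i=59 'a': node 10→11
i=60 'e': node 11→12  → match P3@[57:60]
i=61 'c': node 12→1 ·f  → match P2@[61:61]
i=62 'b': node 1→0 ·f
i=63 'c': node 0→1  → match P2@[63:63]

Result: [[0,2],[1,2],[2,0],[6,1],[6,3],[13,2],[14,2],[15,2],[16,2],[17,2],[18,0],[21,2],[22,2],[23,0],[29,1],[29,3],[34,3],[39,1],[39,3],[46,2],[50,3],[56,1],[56,3],[60,3],[61,2],[63,2]]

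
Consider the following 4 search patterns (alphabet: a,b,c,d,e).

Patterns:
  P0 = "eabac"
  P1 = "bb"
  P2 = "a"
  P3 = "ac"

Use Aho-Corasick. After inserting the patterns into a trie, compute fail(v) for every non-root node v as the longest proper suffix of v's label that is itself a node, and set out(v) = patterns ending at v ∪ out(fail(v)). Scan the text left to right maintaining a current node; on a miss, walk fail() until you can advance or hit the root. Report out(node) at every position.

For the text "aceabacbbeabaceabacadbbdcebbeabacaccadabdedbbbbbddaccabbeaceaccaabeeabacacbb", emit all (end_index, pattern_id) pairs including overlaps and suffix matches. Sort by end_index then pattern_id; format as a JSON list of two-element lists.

Build automaton:
Trie nodes:
  0='ε' goto a→8 b→6 e→1
  1='e' goto a→2
  2='ea' goto b→3
  3='eab' goto a→4
  4='eaba' goto c→5
  5='eabac' goto ·  ←P0
  6='b' goto b→7
  7='bb' goto ·  ←P1
  8='a' goto c→9  ←P2
  9='ac' goto ·  ←P3

BFS fail/out derivation:
  n1('e'): parent n0 fail=0; on 'e' 0 → fail=0;  out ∅∪∅=∅
  n6('b'): parent n0 fail=0; on 'b' 0 → fail=0;  out ∅∪∅=∅
  n8('a'): parent n0 fail=0; on 'a' 0 → fail=0;  out {2}∪∅={2}
  n2('ea'): parent n1 fail=0; on 'a' 0 → fail=8;  out ∅∪{2}={2}
  n7('bb'): parent n6 fail=0; on 'b' 0 → fail=6;  out {1}∪∅={1}
  n9('ac'): parent n8 fail=0; on 'c' 0 → fail=0;  out {3}∪∅={3}
  n3('eab'): parent n2 fail=8; on 'b' 8→0 → fail=6;  out ∅∪∅=∅
  n4('eaba'): parent n3 fail=6; on 'a' 6→0 → fail=8;  out ∅∪{2}={2}
  n5('eabac'): parent n4 fail=8; on 'c' 8 → fail=9;  out {0}∪{3}={0,3}

Run:
i=0 'a': node 0→8  emit P2@[0:0]
i=1 'c': node 8→9  emit P3@[0:1]
i=2 'e': node 9→1 (fail-walked)
i=3 'a': node 1→2  emit P2@[3:3]
i=4 'b': node 2→3
i=5 'a': node 3→4  emit P2@[5:5]
i=6 'c': node 4→5  emit P0@[2:6],P3@[5:6]
i=7 'b': node 5→6 (fail-walked)
i=8 'b': node 6→7  emit P1@[7:8]
i=9 'e': node 7→1 (fail-walked)
i=10 'a': node 1→2  emit P2@[10:10]
i=11 'b': node 2→3
i=12 'a': node 3→4  emit P2@[12:12]
i=13 'c': node 4→5  emit P0@[9:13],P3@[12:13]
i=14 'e': node 5→1 (fail-walked)
i=15 'a': node 1→2  emit P2@[15:15]
i=16 'b': node 2→3
i=17 'a': node 3→4  emit P2@[17:17]
i=18 'c': node 4→5  emit P0@[14:18],P3@[17:18]
i=19 'a': node 5→8 (fail-walked)  emit P2@[19:19]
i=20 'd': node 8→0 (fail-walked)
i=21 'b': node 0→6
i=22 'b': node 6→7  emit P1@[21:22]
i=23 'd': node 7→0 (fail-walked)
i=24 'c': node 0→0
i=25 'e': node 0→1
i=26 'b': node 1→6 (fail-walked)
i=27 'b': node 6→7  emit P1@[26:27]
i=28 'e': node 7→1 (fail-walked)
i=29 'a': node 1→2  emit P2@[29:29]
i=30 'b': node 2→3
i=31 'a': node 3→4  emit P2@[31:31]
i=32 'c': node 4→5  emit P0@[28:32],P3@[31:32]
i=33 'a': node 5→8 (fail-walked)  emit P2@[33:33]
i=34 'c': node 8→9  emit P3@[33:34]
i=35 'c': node 9→0 (fail-walked)
i=36 'a': node 0→8  emit P2@[36:36]
i=37 'd': node 8→0 (fail-walked)
i=38 'a': node 0→8  emit P2@[38:38]
i=39 'b': node 8→6 (fail-walked)
i=40 'd': node 6→0 (fail-walked)
i=41 'e': node 0→1
i=42 'd': node 1→0 (fail-walked)
i=43 'b': node 0→6
i=44 'b': node 6→7  emit P1@[43:44]
i=45 'b': node 7→7 (fail-walked)  emit P1@[44:45]
i=46 'b': node 7→7 (fail-walked)  emit P1@[45:46]
i=47 'b': node 7→7 (fail-walked)  emit P1@[46:47]
i=48 'd': node 7→0 (fail-walked)
i=49 'd': node 0→0
i=50 'a': node 0→8  emit P2@[50:50]
i=51 'c': node 8→9  emit P3@[50:51]
i=52 'c': node 9→0 (fail-walked)
i=53 'a': node 0→8  emit P2@[53:53]
i=54 'b': node 8→6 (fail-walked)
i=55 'b': node 6→7  emit P1@[54:55]
i=56 'e': node 7→1 (fail-walked)
i=57 'a': node 1→2  emit P2@[57:57]
i=58 'c': node 2→9 (fail-walked)  emit P3@[57:58]
i=59 'e': node 9→1 (fail-walked)
i=60 'a': node 1→2  emit P2@[60:60]
i=61 'c': node 2→9 (fail-walked)  emit P3@[60:61]
i=62 'c': node 9→0 (fail-walked)
i=63 'a': node 0→8  emit P2@[63:63]
i=64 'a': node 8→8 (fail-walked)  emit P2@[64:64]
i=65 'b': node 8→6 (fail-walked)
i=66 'e': node 6→1 (fail-walked)
i=67 'e': node 1→1 (fail-walked)
i=68 'a': node 1→2  emit P2@[68:68]
i=69 'b': node 2→3
i=70 'a': node 3→4  emit P2@[70:70]
i=71 'c': node 4→5  emit P0@[67:71],P3@[70:71]
i=72 'a': node 5→8 (fail-walked)  emit P2@[72:72]
i=73 'c': node 8→9  emit P3@[72:73]
i=74 'b': node 9→6 (fail-walked)
i=75 'b': node 6→7  emit P1@[74:75]

Matches: [[0,2],[1,3],[3,2],[5,2],[6,0],[6,3],[8,1],[10,2],[12,2],[13,0],[13,3],[15,2],[17,2],[18,0],[18,3],[19,2],[22,1],[27,1],[29,2],[31,2],[32,0],[32,3],[33,2],[34,3],[36,2],[38,2],[44,1],[45,1],[46,1],[47,1],[50,2],[51,3],[53,2],[55,1],[57,2],[58,3],[60,2],[61,3],[63,2],[64,2],[68,2],[70,2],[71,0],[71,3],[72,2],[73,3],[75,1]]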